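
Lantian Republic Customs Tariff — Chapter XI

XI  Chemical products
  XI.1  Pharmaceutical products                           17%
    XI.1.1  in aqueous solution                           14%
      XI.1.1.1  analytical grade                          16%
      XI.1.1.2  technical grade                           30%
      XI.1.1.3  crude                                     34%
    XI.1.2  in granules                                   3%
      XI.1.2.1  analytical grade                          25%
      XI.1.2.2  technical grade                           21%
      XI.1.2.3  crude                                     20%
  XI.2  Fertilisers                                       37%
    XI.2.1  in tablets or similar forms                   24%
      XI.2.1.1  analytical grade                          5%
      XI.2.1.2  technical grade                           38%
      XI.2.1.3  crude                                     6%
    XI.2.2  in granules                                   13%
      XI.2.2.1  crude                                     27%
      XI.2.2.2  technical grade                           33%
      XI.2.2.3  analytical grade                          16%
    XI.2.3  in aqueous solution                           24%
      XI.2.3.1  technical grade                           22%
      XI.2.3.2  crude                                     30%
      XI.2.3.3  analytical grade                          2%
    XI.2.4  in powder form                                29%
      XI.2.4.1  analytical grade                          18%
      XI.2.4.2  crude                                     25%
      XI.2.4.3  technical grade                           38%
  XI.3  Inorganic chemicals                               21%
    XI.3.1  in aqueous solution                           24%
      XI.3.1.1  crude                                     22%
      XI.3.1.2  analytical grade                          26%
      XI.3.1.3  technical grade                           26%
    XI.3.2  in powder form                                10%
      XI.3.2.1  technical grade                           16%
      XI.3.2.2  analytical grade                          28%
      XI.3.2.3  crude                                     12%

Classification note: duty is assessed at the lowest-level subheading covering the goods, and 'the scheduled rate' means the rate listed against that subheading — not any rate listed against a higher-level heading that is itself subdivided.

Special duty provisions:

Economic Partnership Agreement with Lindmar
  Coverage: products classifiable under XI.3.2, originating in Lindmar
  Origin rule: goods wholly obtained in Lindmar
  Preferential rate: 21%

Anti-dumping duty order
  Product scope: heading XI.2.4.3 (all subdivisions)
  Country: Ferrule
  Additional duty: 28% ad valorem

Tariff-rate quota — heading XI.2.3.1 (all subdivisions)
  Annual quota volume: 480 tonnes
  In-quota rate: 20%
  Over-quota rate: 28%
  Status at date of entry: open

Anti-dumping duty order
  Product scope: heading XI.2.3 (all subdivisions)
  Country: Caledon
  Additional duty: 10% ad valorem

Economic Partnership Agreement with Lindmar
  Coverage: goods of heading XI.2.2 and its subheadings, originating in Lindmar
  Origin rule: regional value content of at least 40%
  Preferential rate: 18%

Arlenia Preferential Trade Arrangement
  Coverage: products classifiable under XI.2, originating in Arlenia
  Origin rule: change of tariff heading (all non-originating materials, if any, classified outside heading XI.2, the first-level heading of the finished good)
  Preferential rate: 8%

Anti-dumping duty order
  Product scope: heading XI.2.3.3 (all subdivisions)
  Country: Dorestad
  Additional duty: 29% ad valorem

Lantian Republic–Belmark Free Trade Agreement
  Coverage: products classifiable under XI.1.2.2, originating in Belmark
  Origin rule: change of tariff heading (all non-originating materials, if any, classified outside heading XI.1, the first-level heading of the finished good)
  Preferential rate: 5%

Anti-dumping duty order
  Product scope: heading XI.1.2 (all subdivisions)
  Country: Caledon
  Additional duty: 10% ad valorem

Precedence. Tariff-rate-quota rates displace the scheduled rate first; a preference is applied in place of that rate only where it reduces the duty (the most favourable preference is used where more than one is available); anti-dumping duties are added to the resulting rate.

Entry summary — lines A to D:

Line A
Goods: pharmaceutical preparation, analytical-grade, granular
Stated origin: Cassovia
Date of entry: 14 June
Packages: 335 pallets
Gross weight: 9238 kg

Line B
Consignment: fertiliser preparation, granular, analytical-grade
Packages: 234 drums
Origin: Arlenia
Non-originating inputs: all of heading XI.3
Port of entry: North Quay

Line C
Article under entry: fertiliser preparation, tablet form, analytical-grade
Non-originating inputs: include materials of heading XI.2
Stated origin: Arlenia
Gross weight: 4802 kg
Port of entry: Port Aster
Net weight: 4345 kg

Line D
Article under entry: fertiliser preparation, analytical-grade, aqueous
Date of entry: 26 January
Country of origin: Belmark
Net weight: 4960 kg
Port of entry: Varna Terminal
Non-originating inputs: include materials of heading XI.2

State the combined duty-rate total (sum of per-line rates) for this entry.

40%

Line A: pharmaceutical → XI.1; granular → XI.1.2; analytical-grade → XI.1.2.1. Scheduled 25%. No special measure applies. → 25%.
Line B: fertiliser → XI.2; granular → XI.2.2; analytical-grade → XI.2.2.3. Scheduled 16%. Arlenia agreement on XI.2: CTH met → 8% available; preferential 8%. → 8%.
Line C: fertiliser → XI.2; tablet form → XI.2.1; analytical-grade → XI.2.1.1. Scheduled 5%. Arlenia agreement on XI.2: CTH not met. → 5%.
Line D: fertiliser → XI.2; aqueous → XI.2.3; analytical-grade → XI.2.3.3. Scheduled 2%. Belmark agreement on XI.1.2.2: XI.2.3.3 not covered. → 2%.
Sum: 25% + 8% + 5% + 2% = 40%.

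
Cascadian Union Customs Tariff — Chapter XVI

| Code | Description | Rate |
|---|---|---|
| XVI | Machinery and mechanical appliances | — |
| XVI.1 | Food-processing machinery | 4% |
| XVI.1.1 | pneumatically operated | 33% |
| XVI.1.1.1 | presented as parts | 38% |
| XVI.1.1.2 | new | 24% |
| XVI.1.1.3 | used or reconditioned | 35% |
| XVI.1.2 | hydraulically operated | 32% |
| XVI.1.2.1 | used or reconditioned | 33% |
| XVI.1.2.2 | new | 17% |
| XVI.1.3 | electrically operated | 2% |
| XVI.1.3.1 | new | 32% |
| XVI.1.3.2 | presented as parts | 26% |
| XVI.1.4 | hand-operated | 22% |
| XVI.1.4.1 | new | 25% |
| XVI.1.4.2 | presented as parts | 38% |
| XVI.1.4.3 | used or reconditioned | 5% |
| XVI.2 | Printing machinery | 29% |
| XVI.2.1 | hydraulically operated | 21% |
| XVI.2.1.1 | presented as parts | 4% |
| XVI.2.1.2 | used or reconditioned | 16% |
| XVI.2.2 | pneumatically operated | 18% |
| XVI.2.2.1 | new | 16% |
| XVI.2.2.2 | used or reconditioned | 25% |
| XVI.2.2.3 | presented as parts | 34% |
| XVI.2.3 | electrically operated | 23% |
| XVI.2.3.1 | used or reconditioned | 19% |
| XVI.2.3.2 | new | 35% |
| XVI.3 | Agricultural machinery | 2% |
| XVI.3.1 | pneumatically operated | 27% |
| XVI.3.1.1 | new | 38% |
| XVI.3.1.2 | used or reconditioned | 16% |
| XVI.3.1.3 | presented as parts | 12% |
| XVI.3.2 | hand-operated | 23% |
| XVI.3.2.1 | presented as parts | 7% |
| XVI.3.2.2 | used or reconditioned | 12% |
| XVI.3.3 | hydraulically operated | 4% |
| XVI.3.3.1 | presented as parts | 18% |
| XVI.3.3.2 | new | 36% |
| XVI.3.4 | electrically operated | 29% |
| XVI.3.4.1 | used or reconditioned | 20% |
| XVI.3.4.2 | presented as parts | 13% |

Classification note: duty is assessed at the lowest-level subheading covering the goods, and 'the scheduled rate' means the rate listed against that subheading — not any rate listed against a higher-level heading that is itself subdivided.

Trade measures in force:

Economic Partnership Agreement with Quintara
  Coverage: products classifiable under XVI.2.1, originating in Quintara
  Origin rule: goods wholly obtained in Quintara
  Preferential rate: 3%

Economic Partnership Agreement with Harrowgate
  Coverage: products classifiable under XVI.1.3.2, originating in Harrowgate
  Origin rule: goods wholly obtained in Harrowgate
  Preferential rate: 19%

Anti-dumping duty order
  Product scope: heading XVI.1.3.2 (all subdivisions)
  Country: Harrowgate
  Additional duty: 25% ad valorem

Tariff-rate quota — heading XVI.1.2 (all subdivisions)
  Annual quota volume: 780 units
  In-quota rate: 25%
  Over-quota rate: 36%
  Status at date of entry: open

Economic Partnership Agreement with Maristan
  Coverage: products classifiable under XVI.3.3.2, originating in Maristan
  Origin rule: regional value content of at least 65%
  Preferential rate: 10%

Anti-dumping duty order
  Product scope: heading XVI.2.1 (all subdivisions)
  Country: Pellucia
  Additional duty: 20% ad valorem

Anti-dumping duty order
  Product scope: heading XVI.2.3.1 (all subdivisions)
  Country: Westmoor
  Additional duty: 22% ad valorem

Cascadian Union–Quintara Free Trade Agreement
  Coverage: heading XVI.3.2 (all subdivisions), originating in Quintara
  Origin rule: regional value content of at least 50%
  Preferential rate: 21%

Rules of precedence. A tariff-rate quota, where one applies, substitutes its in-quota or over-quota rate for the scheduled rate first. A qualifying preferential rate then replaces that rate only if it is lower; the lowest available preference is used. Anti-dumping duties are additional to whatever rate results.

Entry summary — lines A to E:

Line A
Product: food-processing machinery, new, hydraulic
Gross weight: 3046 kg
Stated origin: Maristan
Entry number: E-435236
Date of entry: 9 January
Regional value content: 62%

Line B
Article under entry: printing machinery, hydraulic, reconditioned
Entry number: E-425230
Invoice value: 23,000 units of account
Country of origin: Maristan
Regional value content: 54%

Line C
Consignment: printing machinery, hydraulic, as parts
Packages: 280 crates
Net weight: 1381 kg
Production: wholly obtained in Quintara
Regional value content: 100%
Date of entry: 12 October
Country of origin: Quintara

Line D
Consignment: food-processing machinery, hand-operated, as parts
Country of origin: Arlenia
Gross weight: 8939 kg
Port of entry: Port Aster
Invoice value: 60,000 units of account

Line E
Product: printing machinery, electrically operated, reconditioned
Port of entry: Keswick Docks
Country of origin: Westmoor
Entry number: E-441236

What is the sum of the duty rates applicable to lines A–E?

123%

Line A: food-processing → XVI.1; hydraulic → XVI.1.2; new → XVI.1.2.2. Scheduled 17%. quota on XVI.1.2 open → in-quota 25%; Maristan agreement on XVI.3.3.2: XVI.1.2.2 not covered. → 25%.
Line B: printing → XVI.2; hydraulic → XVI.2.1; reconditioned → XVI.2.1.2. Scheduled 16%. Maristan agreement on XVI.3.3.2: XVI.2.1.2 not covered. → 16%.
Line C: printing → XVI.2; hydraulic → XVI.2.1; as parts → XVI.2.1.1. Scheduled 4%. Quintara agreement on XVI.2.1: wholly obtained → 3% available; Quintara agreement on XVI.3.2: XVI.2.1.1 not covered; preferential 3%. → 3%.
Line D: food-processing → XVI.1; hand-operated → XVI.1.4; as parts → XVI.1.4.2. Scheduled 38%. No special measure applies. → 38%.
Line E: printing → XVI.2; electrically operated → XVI.2.3; reconditioned → XVI.2.3.1. Scheduled 19%. anti-dumping (Westmoor, XVI.2.3.1): +22%; total 19% + 22% = 41%. → 41%.
Sum: 25% + 16% + 3% + 38% + 41% = 123%.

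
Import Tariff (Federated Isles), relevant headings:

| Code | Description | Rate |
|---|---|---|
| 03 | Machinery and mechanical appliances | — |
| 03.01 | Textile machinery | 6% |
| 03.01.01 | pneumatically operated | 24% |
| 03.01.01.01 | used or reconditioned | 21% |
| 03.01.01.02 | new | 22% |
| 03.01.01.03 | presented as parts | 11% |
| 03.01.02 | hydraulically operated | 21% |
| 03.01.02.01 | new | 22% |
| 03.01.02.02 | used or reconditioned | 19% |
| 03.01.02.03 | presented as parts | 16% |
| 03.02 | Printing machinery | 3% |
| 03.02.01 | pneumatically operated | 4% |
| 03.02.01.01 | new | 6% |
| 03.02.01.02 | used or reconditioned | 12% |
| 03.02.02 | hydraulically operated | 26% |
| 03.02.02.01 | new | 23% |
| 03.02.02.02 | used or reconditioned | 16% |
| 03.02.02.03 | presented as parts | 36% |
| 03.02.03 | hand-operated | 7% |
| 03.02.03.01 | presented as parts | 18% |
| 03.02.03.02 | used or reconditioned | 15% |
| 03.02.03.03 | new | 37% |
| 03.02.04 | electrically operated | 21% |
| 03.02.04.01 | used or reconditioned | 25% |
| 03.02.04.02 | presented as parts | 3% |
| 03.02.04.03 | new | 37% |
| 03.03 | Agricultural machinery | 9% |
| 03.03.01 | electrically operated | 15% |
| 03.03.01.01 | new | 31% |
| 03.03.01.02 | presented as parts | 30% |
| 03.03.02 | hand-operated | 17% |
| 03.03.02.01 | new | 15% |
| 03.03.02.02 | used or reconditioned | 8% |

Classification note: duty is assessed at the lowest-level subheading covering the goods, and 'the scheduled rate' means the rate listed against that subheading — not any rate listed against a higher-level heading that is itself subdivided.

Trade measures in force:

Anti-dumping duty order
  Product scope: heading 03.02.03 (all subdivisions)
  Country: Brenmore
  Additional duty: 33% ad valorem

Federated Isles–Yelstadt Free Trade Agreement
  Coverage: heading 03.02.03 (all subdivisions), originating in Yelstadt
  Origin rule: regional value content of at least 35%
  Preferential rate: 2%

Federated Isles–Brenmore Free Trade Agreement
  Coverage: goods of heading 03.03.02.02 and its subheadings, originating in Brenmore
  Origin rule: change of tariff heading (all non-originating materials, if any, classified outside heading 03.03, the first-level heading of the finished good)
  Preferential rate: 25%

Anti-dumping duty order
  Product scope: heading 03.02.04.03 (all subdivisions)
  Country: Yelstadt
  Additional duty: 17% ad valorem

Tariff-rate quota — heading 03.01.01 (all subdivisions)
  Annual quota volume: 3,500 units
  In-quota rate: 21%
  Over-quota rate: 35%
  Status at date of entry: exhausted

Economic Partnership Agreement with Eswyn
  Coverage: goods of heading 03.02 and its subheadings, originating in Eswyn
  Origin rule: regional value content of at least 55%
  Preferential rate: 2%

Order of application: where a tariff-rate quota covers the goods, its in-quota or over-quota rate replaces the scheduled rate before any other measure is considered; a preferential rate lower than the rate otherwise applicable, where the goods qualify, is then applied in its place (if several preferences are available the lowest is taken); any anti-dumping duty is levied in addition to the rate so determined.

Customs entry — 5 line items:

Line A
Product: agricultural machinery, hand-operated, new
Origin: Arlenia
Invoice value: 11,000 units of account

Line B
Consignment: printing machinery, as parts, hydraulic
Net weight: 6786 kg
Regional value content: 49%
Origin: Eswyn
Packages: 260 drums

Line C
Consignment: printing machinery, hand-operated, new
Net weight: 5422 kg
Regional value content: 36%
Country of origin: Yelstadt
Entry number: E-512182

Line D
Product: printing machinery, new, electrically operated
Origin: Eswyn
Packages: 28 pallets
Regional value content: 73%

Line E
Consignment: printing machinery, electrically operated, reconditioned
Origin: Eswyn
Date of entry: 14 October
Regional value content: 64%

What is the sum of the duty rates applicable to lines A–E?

Line A: agricultural → 03.03; hand-operated → 03.03.02; new → 03.03.02.01. Scheduled 15%. No special measure applies. → 15%.
Line B: printing → 03.02; hydraulic → 03.02.02; as parts → 03.02.02.03. Scheduled 36%. Eswyn agreement on 03.02: RVC < 55%. → 36%.
Line C: printing → 03.02; hand-operated → 03.02.03; new → 03.02.03.03. Scheduled 37%. Yelstadt agreement on 03.02.03: RVC ≥ 35% → 2% available; preferential 2%. → 2%.
Line D: printing → 03.02; electrically operated → 03.02.04; new → 03.02.04.03. Scheduled 37%. Eswyn agreement on 03.02: RVC ≥ 55% → 2% available; preferential 2%. → 2%.
Line E: printing → 03.02; electrically operated → 03.02.04; reconditioned → 03.02.04.01. Scheduled 25%. Eswyn agreement on 03.02: RVC ≥ 55% → 2% available; preferential 2%. → 2%.
Sum: 15% + 36% + 2% + 2% + 2% = 57%.

57%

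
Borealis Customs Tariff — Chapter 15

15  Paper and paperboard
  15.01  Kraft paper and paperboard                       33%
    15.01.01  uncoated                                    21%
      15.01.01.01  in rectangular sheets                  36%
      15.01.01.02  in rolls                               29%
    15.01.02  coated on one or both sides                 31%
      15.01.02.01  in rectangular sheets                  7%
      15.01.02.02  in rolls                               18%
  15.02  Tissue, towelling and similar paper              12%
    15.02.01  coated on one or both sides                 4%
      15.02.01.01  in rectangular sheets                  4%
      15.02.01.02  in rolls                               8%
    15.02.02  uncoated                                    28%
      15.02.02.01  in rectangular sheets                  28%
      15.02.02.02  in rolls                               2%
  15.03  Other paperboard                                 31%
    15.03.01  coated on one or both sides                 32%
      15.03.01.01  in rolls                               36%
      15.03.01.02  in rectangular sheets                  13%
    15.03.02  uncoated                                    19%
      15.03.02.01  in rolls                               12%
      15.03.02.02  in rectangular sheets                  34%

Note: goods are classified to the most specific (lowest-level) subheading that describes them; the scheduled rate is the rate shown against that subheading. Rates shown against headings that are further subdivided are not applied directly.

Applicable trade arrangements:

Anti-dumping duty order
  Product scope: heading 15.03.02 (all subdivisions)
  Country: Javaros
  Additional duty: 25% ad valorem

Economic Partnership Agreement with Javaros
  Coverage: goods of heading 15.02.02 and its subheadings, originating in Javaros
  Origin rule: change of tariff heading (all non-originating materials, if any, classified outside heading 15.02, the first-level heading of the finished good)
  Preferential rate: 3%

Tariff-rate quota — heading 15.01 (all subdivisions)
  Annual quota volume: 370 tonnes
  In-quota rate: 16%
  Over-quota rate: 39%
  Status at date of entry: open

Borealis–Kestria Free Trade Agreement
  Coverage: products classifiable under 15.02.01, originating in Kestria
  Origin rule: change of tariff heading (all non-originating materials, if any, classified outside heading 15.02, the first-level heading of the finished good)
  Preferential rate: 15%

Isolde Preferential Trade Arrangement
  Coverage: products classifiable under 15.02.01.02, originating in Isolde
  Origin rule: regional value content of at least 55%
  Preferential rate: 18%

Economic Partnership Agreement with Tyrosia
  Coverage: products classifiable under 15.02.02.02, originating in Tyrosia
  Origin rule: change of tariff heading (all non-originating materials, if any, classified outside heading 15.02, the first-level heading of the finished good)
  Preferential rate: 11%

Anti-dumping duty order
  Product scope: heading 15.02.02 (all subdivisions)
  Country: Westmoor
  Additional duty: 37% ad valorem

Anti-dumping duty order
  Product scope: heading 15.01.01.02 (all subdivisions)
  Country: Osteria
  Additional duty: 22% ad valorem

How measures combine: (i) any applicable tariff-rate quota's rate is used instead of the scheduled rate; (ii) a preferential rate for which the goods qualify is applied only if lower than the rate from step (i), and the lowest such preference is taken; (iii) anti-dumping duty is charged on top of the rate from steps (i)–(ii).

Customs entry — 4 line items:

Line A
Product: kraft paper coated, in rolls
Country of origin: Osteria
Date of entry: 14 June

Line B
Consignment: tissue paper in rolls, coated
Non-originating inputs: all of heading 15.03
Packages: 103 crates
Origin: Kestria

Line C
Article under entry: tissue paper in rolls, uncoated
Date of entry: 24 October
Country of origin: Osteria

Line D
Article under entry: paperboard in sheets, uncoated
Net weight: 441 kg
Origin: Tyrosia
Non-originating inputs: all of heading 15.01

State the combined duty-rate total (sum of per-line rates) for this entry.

Line A: kraft paper → 15.01; coated → 15.01.02; in rolls → 15.01.02.02. Scheduled 18%. quota on 15.01 open → in-quota 16%. → 16%.
Line B: tissue paper → 15.02; coated → 15.02.01; in rolls → 15.02.01.02. Scheduled 8%. Kestria agreement on 15.02.01: CTH met → 15% available; preference 15% not lower than 8% → no reduction. → 8%.
Line C: tissue paper → 15.02; uncoated → 15.02.02; in rolls → 15.02.02.02. Scheduled 2%. No special measure applies. → 2%.
Line D: paperboard → 15.03; uncoated → 15.03.02; in sheets → 15.03.02.02. Scheduled 34%. Tyrosia agreement on 15.02.02.02: 15.03.02.02 not covered. → 34%.
Sum: 16% + 8% + 2% + 34% = 60%.

60%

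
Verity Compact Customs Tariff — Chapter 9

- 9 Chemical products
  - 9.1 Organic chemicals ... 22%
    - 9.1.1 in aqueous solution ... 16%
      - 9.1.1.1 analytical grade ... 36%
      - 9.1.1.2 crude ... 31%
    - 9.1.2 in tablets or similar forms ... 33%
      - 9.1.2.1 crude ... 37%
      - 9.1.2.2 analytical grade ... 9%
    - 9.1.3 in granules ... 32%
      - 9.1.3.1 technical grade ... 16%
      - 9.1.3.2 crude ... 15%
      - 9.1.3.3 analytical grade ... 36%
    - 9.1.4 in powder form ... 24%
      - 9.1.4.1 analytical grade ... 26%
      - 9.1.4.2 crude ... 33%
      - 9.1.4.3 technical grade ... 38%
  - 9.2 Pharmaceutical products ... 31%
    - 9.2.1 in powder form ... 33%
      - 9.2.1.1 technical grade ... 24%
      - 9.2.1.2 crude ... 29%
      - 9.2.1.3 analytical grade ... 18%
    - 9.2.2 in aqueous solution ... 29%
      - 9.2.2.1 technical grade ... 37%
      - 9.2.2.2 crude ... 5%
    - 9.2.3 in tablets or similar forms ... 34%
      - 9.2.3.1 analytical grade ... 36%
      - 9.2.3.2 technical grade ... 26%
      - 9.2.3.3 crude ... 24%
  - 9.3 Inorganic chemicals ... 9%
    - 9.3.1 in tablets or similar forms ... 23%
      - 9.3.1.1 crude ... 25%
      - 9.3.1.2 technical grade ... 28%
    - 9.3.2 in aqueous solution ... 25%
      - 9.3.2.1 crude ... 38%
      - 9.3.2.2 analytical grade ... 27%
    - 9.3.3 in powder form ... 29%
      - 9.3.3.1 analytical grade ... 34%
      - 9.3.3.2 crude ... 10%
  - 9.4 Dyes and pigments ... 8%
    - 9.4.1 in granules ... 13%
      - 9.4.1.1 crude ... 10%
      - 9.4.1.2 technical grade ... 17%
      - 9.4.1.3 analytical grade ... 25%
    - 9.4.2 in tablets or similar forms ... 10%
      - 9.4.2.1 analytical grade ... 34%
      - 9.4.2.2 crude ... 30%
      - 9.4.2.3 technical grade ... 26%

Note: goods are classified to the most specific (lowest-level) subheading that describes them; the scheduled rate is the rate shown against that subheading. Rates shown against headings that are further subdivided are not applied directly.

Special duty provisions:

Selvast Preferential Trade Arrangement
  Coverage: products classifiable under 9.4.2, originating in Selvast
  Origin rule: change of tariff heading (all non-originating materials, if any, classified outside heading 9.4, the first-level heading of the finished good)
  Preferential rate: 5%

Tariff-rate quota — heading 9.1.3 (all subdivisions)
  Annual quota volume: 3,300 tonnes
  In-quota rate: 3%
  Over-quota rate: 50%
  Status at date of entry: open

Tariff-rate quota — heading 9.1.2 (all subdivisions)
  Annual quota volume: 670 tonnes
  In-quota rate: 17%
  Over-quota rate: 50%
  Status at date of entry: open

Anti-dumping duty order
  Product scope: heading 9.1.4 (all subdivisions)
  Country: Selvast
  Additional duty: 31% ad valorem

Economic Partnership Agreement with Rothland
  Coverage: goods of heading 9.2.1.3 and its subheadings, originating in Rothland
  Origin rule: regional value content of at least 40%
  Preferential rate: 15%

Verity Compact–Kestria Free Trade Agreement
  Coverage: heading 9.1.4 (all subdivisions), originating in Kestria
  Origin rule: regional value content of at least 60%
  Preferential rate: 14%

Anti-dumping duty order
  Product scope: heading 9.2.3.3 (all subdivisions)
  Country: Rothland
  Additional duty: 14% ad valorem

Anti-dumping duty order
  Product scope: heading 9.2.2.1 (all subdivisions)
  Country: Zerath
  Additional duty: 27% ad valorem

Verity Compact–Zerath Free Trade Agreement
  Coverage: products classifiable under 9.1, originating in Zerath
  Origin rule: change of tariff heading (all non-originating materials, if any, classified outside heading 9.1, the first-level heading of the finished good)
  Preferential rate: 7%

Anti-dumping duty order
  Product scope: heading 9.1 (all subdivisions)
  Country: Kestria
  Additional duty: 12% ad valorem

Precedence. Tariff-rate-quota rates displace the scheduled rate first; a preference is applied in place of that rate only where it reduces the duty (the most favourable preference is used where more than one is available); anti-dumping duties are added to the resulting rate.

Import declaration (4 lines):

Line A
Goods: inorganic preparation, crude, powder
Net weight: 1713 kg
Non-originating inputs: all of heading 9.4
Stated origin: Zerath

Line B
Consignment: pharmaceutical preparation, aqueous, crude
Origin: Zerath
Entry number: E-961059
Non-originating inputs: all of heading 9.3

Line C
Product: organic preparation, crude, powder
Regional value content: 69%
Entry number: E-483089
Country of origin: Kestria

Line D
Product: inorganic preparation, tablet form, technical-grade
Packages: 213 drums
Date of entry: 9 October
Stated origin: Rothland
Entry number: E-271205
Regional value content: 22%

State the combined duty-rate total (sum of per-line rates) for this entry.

Line A: inorganic → 9.3; powder → 9.3.3; crude → 9.3.3.2. Scheduled 10%. Zerath agreement on 9.1: 9.3.3.2 not covered. → 10%.
Line B: pharmaceutical → 9.2; aqueous → 9.2.2; crude → 9.2.2.2. Scheduled 5%. Zerath agreement on 9.1: 9.2.2.2 not covered. → 5%.
Line C: organic → 9.1; powder → 9.1.4; crude → 9.1.4.2. Scheduled 33%. Kestria agreement on 9.1.4: RVC ≥ 60% → 14% available; preferential 14%; anti-dumping (Kestria, 9.1): +12%; total 14% + 12% = 26%. → 26%.
Line D: inorganic → 9.3; tablet form → 9.3.1; technical-grade → 9.3.1.2. Scheduled 28%. Rothland agreement on 9.2.1.3: 9.3.1.2 not covered. → 28%.
Sum: 10% + 5% + 26% + 28% = 69%.

69%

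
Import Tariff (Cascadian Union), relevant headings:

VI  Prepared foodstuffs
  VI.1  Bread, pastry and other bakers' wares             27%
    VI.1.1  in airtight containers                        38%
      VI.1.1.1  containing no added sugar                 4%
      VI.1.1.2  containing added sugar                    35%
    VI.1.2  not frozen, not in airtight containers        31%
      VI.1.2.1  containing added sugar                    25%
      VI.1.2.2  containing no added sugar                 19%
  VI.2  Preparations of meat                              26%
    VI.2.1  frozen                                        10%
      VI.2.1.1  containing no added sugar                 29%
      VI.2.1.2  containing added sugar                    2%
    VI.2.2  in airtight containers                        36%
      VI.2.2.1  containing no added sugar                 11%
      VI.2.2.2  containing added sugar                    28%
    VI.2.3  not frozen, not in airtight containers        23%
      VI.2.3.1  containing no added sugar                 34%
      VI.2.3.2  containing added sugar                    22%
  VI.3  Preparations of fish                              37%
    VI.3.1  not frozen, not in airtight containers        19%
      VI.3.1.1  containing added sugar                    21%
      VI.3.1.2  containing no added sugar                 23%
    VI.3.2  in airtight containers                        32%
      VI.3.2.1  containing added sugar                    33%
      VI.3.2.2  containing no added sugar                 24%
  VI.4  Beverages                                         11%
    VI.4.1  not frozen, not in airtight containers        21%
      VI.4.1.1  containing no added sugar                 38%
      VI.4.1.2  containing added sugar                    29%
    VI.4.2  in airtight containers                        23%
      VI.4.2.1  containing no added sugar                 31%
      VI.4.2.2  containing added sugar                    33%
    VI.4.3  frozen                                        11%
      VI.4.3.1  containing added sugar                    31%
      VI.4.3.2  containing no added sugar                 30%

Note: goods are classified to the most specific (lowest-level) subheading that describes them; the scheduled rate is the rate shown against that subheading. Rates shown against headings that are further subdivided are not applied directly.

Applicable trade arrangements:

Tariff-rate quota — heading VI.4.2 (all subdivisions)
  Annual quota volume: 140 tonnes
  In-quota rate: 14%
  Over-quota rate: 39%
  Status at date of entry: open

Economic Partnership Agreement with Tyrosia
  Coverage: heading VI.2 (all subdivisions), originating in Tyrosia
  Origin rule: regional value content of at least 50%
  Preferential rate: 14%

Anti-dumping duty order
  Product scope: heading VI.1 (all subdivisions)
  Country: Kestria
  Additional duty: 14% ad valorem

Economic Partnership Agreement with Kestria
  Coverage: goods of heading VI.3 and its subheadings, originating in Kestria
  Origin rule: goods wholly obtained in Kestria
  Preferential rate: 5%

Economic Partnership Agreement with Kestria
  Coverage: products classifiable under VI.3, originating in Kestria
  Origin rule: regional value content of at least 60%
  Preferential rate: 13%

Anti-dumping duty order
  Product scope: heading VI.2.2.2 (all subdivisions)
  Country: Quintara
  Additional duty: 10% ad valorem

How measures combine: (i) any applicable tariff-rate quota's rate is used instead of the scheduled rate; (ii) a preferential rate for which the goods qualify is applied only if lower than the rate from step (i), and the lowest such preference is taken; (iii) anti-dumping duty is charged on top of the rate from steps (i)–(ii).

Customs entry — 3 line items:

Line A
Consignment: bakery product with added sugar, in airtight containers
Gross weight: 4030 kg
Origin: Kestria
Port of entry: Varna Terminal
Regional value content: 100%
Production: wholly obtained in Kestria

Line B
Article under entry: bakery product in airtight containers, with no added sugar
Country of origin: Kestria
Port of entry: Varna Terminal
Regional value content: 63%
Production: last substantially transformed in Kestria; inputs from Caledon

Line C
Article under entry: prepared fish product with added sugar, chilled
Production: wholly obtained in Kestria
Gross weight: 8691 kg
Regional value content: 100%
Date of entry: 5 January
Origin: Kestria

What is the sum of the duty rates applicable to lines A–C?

72%

Line A: bakery product → VI.1; in airtight containers → VI.1.1; with added sugar → VI.1.1.2. Scheduled 35%. Kestria agreement on VI.3: VI.1.1.2 not covered; Kestria agreement on VI.3: VI.1.1.2 not covered; anti-dumping (Kestria, VI.1): +14%; total 35% + 14% = 49%. → 49%.
Line B: bakery product → VI.1; in airtight containers → VI.1.1; with no added sugar → VI.1.1.1. Scheduled 4%. Kestria agreement on VI.3: VI.1.1.1 not covered; Kestria agreement on VI.3: VI.1.1.1 not covered; anti-dumping (Kestria, VI.1): +14%; total 4% + 14% = 18%. → 18%.
Line C: prepared fish product → VI.3; chilled → VI.3.1; with added sugar → VI.3.1.1. Scheduled 21%. Kestria agreement on VI.3: wholly obtained → 5% available; Kestria agreement on VI.3: RVC ≥ 60% → 13% available; preferential 5%. → 5%.
Sum: 49% + 18% + 5% = 72%.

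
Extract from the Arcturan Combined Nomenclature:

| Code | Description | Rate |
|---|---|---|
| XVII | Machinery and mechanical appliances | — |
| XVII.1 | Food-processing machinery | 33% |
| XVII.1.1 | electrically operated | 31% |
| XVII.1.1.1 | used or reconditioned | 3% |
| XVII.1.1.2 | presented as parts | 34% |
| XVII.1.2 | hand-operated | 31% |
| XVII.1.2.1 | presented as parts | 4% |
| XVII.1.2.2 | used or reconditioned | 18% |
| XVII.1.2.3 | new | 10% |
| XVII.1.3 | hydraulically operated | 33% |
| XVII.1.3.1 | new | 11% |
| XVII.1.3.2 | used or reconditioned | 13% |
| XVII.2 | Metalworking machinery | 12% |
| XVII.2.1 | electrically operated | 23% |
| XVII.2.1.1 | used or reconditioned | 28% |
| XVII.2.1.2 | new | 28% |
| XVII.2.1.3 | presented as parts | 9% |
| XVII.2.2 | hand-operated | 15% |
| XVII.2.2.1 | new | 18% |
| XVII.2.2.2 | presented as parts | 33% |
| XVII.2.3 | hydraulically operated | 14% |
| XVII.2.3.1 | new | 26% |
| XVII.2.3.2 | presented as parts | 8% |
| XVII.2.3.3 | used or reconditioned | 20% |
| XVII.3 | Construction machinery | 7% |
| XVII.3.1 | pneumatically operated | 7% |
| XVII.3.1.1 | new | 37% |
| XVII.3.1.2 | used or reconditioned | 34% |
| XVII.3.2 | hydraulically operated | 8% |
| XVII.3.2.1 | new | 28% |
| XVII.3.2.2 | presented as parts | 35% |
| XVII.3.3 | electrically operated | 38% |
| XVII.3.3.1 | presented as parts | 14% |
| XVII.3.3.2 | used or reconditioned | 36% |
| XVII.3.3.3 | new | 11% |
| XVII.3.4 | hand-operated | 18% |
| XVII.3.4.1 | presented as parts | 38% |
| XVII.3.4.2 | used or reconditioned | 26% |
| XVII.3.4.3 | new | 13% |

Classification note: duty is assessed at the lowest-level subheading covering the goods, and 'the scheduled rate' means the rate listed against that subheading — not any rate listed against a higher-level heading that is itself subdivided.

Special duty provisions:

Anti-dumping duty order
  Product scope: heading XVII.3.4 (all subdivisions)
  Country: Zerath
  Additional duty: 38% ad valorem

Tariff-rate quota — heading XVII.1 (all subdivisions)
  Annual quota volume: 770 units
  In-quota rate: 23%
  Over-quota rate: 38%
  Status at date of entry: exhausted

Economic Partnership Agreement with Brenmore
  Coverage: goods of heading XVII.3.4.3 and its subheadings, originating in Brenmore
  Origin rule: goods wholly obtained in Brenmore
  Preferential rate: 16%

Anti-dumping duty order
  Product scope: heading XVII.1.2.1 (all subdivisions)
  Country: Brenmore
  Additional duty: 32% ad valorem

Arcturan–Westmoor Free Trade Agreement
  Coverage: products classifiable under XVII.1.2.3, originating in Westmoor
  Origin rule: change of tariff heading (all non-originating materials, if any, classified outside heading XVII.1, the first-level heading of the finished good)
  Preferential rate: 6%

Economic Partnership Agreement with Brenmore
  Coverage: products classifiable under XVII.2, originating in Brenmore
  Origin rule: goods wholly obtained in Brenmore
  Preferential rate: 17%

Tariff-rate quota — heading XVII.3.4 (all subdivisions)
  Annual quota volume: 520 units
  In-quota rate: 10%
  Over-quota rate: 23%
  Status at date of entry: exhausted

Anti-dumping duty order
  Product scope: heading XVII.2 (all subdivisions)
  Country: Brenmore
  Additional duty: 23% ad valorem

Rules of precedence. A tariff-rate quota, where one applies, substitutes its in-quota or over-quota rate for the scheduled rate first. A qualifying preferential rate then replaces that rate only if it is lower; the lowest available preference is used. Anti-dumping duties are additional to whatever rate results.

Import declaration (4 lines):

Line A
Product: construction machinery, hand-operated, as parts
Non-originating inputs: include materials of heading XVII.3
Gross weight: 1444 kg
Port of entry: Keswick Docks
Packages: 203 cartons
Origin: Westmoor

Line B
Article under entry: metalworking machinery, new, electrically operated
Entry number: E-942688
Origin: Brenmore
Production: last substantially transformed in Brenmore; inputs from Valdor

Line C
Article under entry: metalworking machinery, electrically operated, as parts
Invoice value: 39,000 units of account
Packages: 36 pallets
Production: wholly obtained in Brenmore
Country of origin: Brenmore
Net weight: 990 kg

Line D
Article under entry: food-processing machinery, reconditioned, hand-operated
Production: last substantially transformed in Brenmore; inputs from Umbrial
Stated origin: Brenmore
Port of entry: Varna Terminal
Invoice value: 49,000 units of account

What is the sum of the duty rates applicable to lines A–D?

144%

Line A: construction → XVII.3; hand-operated → XVII.3.4; as parts → XVII.3.4.1. Scheduled 38%. quota on XVII.3.4 exhausted → over-quota 23%; Westmoor agreement on XVII.1.2.3: XVII.3.4.1 not covered. → 23%.
Line B: metalworking → XVII.2; electrically operated → XVII.2.1; new → XVII.2.1.2. Scheduled 28%. Brenmore agreement on XVII.3.4.3: XVII.2.1.2 not covered; Brenmore agreement on XVII.2: not wholly obtained; anti-dumping (Brenmore, XVII.2): +23%; total 28% + 23% = 51%. → 51%.
Line C: metalworking → XVII.2; electrically operated → XVII.2.1; as parts → XVII.2.1.3. Scheduled 9%. Brenmore agreement on XVII.3.4.3: XVII.2.1.3 not covered; Brenmore agreement on XVII.2: wholly obtained → 17% available; preference 17% not lower than 9% → no reduction; anti-dumping (Brenmore, XVII.2): +23%; total 9% + 23% = 32%. → 32%.
Line D: food-processing → XVII.1; hand-operated → XVII.1.2; reconditioned → XVII.1.2.2. Scheduled 18%. quota on XVII.1 exhausted → over-quota 38%; Brenmore agreement on XVII.3.4.3: XVII.1.2.2 not covered; Brenmore agreement on XVII.2: XVII.1.2.2 not covered. → 38%.
Sum: 23% + 51% + 32% + 38% = 144%.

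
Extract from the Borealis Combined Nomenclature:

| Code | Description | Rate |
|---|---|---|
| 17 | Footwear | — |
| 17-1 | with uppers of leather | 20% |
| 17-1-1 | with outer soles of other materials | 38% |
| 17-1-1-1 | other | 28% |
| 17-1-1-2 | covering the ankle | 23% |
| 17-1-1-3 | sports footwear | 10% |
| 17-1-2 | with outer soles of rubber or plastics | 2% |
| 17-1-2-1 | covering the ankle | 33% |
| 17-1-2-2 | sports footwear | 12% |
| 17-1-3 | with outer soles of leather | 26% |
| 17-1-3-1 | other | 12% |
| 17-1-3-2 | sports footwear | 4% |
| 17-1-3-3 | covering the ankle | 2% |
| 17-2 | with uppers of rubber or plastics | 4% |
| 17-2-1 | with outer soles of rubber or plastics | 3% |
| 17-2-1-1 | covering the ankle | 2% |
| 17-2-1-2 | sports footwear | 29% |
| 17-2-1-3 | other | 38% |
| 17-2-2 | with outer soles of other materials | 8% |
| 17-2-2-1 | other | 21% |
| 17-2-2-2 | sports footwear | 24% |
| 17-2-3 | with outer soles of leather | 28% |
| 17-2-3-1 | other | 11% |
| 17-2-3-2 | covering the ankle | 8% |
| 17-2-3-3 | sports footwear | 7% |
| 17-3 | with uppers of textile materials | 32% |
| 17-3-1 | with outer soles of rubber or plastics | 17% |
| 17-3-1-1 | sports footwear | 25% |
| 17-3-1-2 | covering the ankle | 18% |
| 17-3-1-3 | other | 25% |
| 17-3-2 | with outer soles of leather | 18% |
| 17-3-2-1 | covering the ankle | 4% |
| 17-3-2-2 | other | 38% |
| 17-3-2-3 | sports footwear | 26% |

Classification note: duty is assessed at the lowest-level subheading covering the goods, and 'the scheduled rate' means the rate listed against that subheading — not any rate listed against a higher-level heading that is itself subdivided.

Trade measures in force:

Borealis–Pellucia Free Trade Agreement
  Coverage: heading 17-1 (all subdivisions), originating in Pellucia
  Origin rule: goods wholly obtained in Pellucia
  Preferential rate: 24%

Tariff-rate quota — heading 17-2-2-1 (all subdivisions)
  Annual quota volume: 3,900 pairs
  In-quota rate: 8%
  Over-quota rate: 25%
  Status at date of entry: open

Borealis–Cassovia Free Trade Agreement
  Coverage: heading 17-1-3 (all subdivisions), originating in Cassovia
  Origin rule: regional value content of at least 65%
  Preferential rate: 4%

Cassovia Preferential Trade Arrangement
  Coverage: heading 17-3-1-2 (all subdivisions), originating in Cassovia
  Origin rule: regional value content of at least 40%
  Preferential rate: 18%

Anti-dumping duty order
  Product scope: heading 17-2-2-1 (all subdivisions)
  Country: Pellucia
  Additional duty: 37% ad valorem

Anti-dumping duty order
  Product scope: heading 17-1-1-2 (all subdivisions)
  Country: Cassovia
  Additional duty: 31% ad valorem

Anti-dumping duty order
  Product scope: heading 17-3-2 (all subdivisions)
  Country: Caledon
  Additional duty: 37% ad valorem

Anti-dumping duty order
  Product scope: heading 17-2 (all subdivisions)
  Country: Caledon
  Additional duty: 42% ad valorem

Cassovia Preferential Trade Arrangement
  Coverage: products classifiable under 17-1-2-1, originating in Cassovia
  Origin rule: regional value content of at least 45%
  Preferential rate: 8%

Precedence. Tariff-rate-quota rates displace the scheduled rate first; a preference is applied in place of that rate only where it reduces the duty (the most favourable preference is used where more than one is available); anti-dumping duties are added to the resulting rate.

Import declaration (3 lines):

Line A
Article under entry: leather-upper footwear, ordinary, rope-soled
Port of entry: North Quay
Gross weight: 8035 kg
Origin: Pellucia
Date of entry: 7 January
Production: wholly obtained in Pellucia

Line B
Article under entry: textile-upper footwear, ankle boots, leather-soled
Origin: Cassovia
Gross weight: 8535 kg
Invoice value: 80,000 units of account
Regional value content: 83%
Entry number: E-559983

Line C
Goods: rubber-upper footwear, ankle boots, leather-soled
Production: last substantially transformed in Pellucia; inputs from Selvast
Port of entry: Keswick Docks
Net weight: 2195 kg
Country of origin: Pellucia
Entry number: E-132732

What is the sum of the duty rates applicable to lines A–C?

Line A: leather-upper → 17-1; rope-soled → 17-1-1; ordinary → 17-1-1-1. Scheduled 28%. Pellucia agreement on 17-1: wholly obtained → 24% available; preferential 24%. → 24%.
Line B: textile-upper → 17-3; leather-soled → 17-3-2; ankle boots → 17-3-2-1. Scheduled 4%. Cassovia agreement on 17-1-3: 17-3-2-1 not covered; Cassovia agreement on 17-3-1-2: 17-3-2-1 not covered; Cassovia agreement on 17-1-2-1: 17-3-2-1 not covered. → 4%.
Line C: rubber-upper → 17-2; leather-soled → 17-2-3; ankle boots → 17-2-3-2. Scheduled 8%. Pellucia agreement on 17-1: 17-2-3-2 not covered. → 8%.
Sum: 24% + 4% + 8% = 36%.

36%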